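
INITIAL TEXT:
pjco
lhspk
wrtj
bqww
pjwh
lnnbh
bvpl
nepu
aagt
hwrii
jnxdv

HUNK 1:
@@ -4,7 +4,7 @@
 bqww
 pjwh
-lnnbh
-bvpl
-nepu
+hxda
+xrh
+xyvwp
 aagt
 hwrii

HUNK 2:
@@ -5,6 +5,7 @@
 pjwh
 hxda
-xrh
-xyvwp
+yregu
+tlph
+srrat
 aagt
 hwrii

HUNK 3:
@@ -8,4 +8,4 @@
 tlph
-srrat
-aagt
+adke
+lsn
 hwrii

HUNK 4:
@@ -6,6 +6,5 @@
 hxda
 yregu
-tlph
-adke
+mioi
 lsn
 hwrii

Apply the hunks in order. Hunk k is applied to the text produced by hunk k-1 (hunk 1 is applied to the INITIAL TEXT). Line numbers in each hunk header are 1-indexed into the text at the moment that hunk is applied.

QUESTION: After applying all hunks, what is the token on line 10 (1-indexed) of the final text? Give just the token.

Answer: hwrii

Derivation:
Hunk 1: at line 4 remove [lnnbh,bvpl,nepu] add [hxda,xrh,xyvwp] -> 11 lines: pjco lhspk wrtj bqww pjwh hxda xrh xyvwp aagt hwrii jnxdv
Hunk 2: at line 5 remove [xrh,xyvwp] add [yregu,tlph,srrat] -> 12 lines: pjco lhspk wrtj bqww pjwh hxda yregu tlph srrat aagt hwrii jnxdv
Hunk 3: at line 8 remove [srrat,aagt] add [adke,lsn] -> 12 lines: pjco lhspk wrtj bqww pjwh hxda yregu tlph adke lsn hwrii jnxdv
Hunk 4: at line 6 remove [tlph,adke] add [mioi] -> 11 lines: pjco lhspk wrtj bqww pjwh hxda yregu mioi lsn hwrii jnxdv
Final line 10: hwrii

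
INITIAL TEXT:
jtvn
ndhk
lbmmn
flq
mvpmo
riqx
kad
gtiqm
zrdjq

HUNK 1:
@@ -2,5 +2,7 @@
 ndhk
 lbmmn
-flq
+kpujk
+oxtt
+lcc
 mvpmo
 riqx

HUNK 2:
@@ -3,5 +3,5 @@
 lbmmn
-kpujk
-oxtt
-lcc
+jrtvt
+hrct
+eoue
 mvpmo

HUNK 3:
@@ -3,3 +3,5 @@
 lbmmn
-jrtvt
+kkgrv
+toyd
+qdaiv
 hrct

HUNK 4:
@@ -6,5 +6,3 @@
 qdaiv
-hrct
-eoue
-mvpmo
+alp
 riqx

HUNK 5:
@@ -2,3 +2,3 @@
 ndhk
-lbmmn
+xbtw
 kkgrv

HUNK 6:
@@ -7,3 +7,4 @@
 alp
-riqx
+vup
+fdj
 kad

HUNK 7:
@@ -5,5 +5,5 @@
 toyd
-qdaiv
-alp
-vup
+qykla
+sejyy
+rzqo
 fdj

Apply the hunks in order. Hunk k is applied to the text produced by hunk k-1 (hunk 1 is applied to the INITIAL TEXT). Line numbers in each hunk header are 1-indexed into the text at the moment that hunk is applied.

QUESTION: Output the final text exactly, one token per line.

Hunk 1: at line 2 remove [flq] add [kpujk,oxtt,lcc] -> 11 lines: jtvn ndhk lbmmn kpujk oxtt lcc mvpmo riqx kad gtiqm zrdjq
Hunk 2: at line 3 remove [kpujk,oxtt,lcc] add [jrtvt,hrct,eoue] -> 11 lines: jtvn ndhk lbmmn jrtvt hrct eoue mvpmo riqx kad gtiqm zrdjq
Hunk 3: at line 3 remove [jrtvt] add [kkgrv,toyd,qdaiv] -> 13 lines: jtvn ndhk lbmmn kkgrv toyd qdaiv hrct eoue mvpmo riqx kad gtiqm zrdjq
Hunk 4: at line 6 remove [hrct,eoue,mvpmo] add [alp] -> 11 lines: jtvn ndhk lbmmn kkgrv toyd qdaiv alp riqx kad gtiqm zrdjq
Hunk 5: at line 2 remove [lbmmn] add [xbtw] -> 11 lines: jtvn ndhk xbtw kkgrv toyd qdaiv alp riqx kad gtiqm zrdjq
Hunk 6: at line 7 remove [riqx] add [vup,fdj] -> 12 lines: jtvn ndhk xbtw kkgrv toyd qdaiv alp vup fdj kad gtiqm zrdjq
Hunk 7: at line 5 remove [qdaiv,alp,vup] add [qykla,sejyy,rzqo] -> 12 lines: jtvn ndhk xbtw kkgrv toyd qykla sejyy rzqo fdj kad gtiqm zrdjq

Answer: jtvn
ndhk
xbtw
kkgrv
toyd
qykla
sejyy
rzqo
fdj
kad
gtiqm
zrdjq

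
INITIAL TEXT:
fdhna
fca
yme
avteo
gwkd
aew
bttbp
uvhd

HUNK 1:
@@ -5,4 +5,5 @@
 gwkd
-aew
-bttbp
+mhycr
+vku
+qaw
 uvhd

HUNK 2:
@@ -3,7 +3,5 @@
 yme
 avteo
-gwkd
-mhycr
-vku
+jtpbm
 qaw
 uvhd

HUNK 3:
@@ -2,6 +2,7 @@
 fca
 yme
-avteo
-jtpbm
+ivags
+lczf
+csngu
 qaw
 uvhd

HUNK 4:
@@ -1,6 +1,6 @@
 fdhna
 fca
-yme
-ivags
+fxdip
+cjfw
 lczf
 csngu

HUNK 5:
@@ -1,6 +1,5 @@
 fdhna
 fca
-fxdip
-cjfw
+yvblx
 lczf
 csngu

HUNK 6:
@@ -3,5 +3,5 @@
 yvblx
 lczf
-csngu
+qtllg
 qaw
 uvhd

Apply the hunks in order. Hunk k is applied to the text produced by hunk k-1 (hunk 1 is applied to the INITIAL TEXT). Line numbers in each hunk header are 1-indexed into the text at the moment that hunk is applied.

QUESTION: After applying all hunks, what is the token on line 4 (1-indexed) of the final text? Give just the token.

Answer: lczf

Derivation:
Hunk 1: at line 5 remove [aew,bttbp] add [mhycr,vku,qaw] -> 9 lines: fdhna fca yme avteo gwkd mhycr vku qaw uvhd
Hunk 2: at line 3 remove [gwkd,mhycr,vku] add [jtpbm] -> 7 lines: fdhna fca yme avteo jtpbm qaw uvhd
Hunk 3: at line 2 remove [avteo,jtpbm] add [ivags,lczf,csngu] -> 8 lines: fdhna fca yme ivags lczf csngu qaw uvhd
Hunk 4: at line 1 remove [yme,ivags] add [fxdip,cjfw] -> 8 lines: fdhna fca fxdip cjfw lczf csngu qaw uvhd
Hunk 5: at line 1 remove [fxdip,cjfw] add [yvblx] -> 7 lines: fdhna fca yvblx lczf csngu qaw uvhd
Hunk 6: at line 3 remove [csngu] add [qtllg] -> 7 lines: fdhna fca yvblx lczf qtllg qaw uvhd
Final line 4: lczf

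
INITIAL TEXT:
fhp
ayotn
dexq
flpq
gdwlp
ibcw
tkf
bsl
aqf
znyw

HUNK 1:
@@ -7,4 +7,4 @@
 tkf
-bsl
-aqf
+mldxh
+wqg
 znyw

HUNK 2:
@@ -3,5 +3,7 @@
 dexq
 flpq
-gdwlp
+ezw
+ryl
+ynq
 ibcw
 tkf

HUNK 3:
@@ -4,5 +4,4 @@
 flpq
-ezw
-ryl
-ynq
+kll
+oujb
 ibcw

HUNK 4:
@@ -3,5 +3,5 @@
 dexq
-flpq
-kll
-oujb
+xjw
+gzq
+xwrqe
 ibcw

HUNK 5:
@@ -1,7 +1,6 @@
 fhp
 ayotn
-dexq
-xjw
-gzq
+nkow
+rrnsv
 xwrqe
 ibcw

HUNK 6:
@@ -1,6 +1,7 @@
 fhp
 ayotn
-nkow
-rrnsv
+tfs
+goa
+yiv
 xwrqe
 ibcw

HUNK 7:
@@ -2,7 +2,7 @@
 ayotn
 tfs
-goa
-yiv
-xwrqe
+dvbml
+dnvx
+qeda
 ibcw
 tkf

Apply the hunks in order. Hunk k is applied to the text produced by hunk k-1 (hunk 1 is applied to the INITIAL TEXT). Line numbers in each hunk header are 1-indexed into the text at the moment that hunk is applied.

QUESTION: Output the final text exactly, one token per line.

Answer: fhp
ayotn
tfs
dvbml
dnvx
qeda
ibcw
tkf
mldxh
wqg
znyw

Derivation:
Hunk 1: at line 7 remove [bsl,aqf] add [mldxh,wqg] -> 10 lines: fhp ayotn dexq flpq gdwlp ibcw tkf mldxh wqg znyw
Hunk 2: at line 3 remove [gdwlp] add [ezw,ryl,ynq] -> 12 lines: fhp ayotn dexq flpq ezw ryl ynq ibcw tkf mldxh wqg znyw
Hunk 3: at line 4 remove [ezw,ryl,ynq] add [kll,oujb] -> 11 lines: fhp ayotn dexq flpq kll oujb ibcw tkf mldxh wqg znyw
Hunk 4: at line 3 remove [flpq,kll,oujb] add [xjw,gzq,xwrqe] -> 11 lines: fhp ayotn dexq xjw gzq xwrqe ibcw tkf mldxh wqg znyw
Hunk 5: at line 1 remove [dexq,xjw,gzq] add [nkow,rrnsv] -> 10 lines: fhp ayotn nkow rrnsv xwrqe ibcw tkf mldxh wqg znyw
Hunk 6: at line 1 remove [nkow,rrnsv] add [tfs,goa,yiv] -> 11 lines: fhp ayotn tfs goa yiv xwrqe ibcw tkf mldxh wqg znyw
Hunk 7: at line 2 remove [goa,yiv,xwrqe] add [dvbml,dnvx,qeda] -> 11 lines: fhp ayotn tfs dvbml dnvx qeda ibcw tkf mldxh wqg znyw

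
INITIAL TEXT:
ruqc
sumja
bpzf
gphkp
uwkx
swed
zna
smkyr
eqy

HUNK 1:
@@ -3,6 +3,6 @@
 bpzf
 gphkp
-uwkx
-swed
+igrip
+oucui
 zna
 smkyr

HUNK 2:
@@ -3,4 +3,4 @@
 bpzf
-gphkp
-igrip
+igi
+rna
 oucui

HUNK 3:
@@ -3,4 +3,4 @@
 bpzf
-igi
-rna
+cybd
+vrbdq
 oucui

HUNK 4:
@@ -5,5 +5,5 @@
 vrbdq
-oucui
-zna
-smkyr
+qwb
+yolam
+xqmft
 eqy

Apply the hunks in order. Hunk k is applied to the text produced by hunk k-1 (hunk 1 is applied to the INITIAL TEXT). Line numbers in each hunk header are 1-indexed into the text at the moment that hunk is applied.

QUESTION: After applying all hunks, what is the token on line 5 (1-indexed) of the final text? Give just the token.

Hunk 1: at line 3 remove [uwkx,swed] add [igrip,oucui] -> 9 lines: ruqc sumja bpzf gphkp igrip oucui zna smkyr eqy
Hunk 2: at line 3 remove [gphkp,igrip] add [igi,rna] -> 9 lines: ruqc sumja bpzf igi rna oucui zna smkyr eqy
Hunk 3: at line 3 remove [igi,rna] add [cybd,vrbdq] -> 9 lines: ruqc sumja bpzf cybd vrbdq oucui zna smkyr eqy
Hunk 4: at line 5 remove [oucui,zna,smkyr] add [qwb,yolam,xqmft] -> 9 lines: ruqc sumja bpzf cybd vrbdq qwb yolam xqmft eqy
Final line 5: vrbdq

Answer: vrbdq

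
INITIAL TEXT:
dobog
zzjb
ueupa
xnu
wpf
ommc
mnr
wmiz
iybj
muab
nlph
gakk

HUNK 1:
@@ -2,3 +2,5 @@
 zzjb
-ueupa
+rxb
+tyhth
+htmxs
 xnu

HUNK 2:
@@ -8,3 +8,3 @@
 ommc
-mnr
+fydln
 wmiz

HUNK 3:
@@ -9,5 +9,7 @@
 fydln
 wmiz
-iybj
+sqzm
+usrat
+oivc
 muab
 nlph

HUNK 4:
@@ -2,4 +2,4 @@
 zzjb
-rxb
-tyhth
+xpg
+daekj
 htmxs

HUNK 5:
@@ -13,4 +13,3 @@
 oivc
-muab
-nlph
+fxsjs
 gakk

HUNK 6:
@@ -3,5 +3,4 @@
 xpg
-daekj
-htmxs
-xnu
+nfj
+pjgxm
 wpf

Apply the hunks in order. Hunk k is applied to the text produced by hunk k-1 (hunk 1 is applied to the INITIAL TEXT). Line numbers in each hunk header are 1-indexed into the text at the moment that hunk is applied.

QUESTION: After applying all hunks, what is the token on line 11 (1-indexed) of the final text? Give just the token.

Hunk 1: at line 2 remove [ueupa] add [rxb,tyhth,htmxs] -> 14 lines: dobog zzjb rxb tyhth htmxs xnu wpf ommc mnr wmiz iybj muab nlph gakk
Hunk 2: at line 8 remove [mnr] add [fydln] -> 14 lines: dobog zzjb rxb tyhth htmxs xnu wpf ommc fydln wmiz iybj muab nlph gakk
Hunk 3: at line 9 remove [iybj] add [sqzm,usrat,oivc] -> 16 lines: dobog zzjb rxb tyhth htmxs xnu wpf ommc fydln wmiz sqzm usrat oivc muab nlph gakk
Hunk 4: at line 2 remove [rxb,tyhth] add [xpg,daekj] -> 16 lines: dobog zzjb xpg daekj htmxs xnu wpf ommc fydln wmiz sqzm usrat oivc muab nlph gakk
Hunk 5: at line 13 remove [muab,nlph] add [fxsjs] -> 15 lines: dobog zzjb xpg daekj htmxs xnu wpf ommc fydln wmiz sqzm usrat oivc fxsjs gakk
Hunk 6: at line 3 remove [daekj,htmxs,xnu] add [nfj,pjgxm] -> 14 lines: dobog zzjb xpg nfj pjgxm wpf ommc fydln wmiz sqzm usrat oivc fxsjs gakk
Final line 11: usrat

Answer: usrat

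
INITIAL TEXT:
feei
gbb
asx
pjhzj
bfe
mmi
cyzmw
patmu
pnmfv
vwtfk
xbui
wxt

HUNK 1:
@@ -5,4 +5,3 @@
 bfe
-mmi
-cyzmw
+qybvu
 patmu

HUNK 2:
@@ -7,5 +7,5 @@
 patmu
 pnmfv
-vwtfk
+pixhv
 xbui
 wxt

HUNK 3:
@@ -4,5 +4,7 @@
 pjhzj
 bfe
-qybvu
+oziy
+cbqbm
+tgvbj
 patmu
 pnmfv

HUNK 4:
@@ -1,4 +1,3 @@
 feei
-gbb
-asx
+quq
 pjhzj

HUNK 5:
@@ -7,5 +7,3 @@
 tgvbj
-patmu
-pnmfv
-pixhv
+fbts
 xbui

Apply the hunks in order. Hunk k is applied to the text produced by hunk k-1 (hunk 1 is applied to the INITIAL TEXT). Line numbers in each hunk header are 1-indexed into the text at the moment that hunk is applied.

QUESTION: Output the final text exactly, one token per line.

Answer: feei
quq
pjhzj
bfe
oziy
cbqbm
tgvbj
fbts
xbui
wxt

Derivation:
Hunk 1: at line 5 remove [mmi,cyzmw] add [qybvu] -> 11 lines: feei gbb asx pjhzj bfe qybvu patmu pnmfv vwtfk xbui wxt
Hunk 2: at line 7 remove [vwtfk] add [pixhv] -> 11 lines: feei gbb asx pjhzj bfe qybvu patmu pnmfv pixhv xbui wxt
Hunk 3: at line 4 remove [qybvu] add [oziy,cbqbm,tgvbj] -> 13 lines: feei gbb asx pjhzj bfe oziy cbqbm tgvbj patmu pnmfv pixhv xbui wxt
Hunk 4: at line 1 remove [gbb,asx] add [quq] -> 12 lines: feei quq pjhzj bfe oziy cbqbm tgvbj patmu pnmfv pixhv xbui wxt
Hunk 5: at line 7 remove [patmu,pnmfv,pixhv] add [fbts] -> 10 lines: feei quq pjhzj bfe oziy cbqbm tgvbj fbts xbui wxt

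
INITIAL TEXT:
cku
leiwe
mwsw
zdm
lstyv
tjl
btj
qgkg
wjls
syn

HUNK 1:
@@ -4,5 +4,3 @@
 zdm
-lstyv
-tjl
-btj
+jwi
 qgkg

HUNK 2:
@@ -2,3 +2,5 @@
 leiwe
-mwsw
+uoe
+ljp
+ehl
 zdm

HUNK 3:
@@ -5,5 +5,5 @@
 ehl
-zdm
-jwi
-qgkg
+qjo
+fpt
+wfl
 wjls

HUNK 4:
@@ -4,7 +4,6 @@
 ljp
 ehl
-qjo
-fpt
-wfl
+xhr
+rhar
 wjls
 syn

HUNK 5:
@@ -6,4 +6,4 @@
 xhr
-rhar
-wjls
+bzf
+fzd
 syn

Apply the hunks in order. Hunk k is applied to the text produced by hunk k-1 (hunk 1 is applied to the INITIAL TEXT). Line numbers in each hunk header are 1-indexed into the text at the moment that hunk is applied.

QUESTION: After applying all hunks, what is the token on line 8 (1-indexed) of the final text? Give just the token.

Answer: fzd

Derivation:
Hunk 1: at line 4 remove [lstyv,tjl,btj] add [jwi] -> 8 lines: cku leiwe mwsw zdm jwi qgkg wjls syn
Hunk 2: at line 2 remove [mwsw] add [uoe,ljp,ehl] -> 10 lines: cku leiwe uoe ljp ehl zdm jwi qgkg wjls syn
Hunk 3: at line 5 remove [zdm,jwi,qgkg] add [qjo,fpt,wfl] -> 10 lines: cku leiwe uoe ljp ehl qjo fpt wfl wjls syn
Hunk 4: at line 4 remove [qjo,fpt,wfl] add [xhr,rhar] -> 9 lines: cku leiwe uoe ljp ehl xhr rhar wjls syn
Hunk 5: at line 6 remove [rhar,wjls] add [bzf,fzd] -> 9 lines: cku leiwe uoe ljp ehl xhr bzf fzd syn
Final line 8: fzd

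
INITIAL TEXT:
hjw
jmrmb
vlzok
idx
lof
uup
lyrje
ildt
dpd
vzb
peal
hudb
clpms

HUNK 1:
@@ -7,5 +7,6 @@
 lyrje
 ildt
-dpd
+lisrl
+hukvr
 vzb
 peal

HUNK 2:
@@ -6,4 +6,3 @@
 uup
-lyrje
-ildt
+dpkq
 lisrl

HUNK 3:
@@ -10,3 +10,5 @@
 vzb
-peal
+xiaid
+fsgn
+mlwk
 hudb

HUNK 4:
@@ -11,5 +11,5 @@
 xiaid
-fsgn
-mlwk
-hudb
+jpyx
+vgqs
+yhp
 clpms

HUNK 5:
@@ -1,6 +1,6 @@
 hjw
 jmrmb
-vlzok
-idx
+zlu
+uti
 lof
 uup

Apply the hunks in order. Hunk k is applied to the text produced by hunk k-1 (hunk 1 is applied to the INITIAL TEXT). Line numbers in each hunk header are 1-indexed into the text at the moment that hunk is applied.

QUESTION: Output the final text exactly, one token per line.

Answer: hjw
jmrmb
zlu
uti
lof
uup
dpkq
lisrl
hukvr
vzb
xiaid
jpyx
vgqs
yhp
clpms

Derivation:
Hunk 1: at line 7 remove [dpd] add [lisrl,hukvr] -> 14 lines: hjw jmrmb vlzok idx lof uup lyrje ildt lisrl hukvr vzb peal hudb clpms
Hunk 2: at line 6 remove [lyrje,ildt] add [dpkq] -> 13 lines: hjw jmrmb vlzok idx lof uup dpkq lisrl hukvr vzb peal hudb clpms
Hunk 3: at line 10 remove [peal] add [xiaid,fsgn,mlwk] -> 15 lines: hjw jmrmb vlzok idx lof uup dpkq lisrl hukvr vzb xiaid fsgn mlwk hudb clpms
Hunk 4: at line 11 remove [fsgn,mlwk,hudb] add [jpyx,vgqs,yhp] -> 15 lines: hjw jmrmb vlzok idx lof uup dpkq lisrl hukvr vzb xiaid jpyx vgqs yhp clpms
Hunk 5: at line 1 remove [vlzok,idx] add [zlu,uti] -> 15 lines: hjw jmrmb zlu uti lof uup dpkq lisrl hukvr vzb xiaid jpyx vgqs yhp clpms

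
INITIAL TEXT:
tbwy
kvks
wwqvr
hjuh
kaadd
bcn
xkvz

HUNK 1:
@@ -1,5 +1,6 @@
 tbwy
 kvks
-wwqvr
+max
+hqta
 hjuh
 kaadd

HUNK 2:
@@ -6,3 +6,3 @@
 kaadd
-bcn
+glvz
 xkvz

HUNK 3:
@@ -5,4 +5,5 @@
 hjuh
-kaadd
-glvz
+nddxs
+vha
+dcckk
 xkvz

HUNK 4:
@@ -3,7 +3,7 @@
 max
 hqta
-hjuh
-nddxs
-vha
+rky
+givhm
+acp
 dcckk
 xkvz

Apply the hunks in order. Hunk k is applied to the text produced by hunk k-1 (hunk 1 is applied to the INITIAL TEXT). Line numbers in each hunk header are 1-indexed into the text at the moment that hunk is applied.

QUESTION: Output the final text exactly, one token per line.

Hunk 1: at line 1 remove [wwqvr] add [max,hqta] -> 8 lines: tbwy kvks max hqta hjuh kaadd bcn xkvz
Hunk 2: at line 6 remove [bcn] add [glvz] -> 8 lines: tbwy kvks max hqta hjuh kaadd glvz xkvz
Hunk 3: at line 5 remove [kaadd,glvz] add [nddxs,vha,dcckk] -> 9 lines: tbwy kvks max hqta hjuh nddxs vha dcckk xkvz
Hunk 4: at line 3 remove [hjuh,nddxs,vha] add [rky,givhm,acp] -> 9 lines: tbwy kvks max hqta rky givhm acp dcckk xkvz

Answer: tbwy
kvks
max
hqta
rky
givhm
acp
dcckk
xkvz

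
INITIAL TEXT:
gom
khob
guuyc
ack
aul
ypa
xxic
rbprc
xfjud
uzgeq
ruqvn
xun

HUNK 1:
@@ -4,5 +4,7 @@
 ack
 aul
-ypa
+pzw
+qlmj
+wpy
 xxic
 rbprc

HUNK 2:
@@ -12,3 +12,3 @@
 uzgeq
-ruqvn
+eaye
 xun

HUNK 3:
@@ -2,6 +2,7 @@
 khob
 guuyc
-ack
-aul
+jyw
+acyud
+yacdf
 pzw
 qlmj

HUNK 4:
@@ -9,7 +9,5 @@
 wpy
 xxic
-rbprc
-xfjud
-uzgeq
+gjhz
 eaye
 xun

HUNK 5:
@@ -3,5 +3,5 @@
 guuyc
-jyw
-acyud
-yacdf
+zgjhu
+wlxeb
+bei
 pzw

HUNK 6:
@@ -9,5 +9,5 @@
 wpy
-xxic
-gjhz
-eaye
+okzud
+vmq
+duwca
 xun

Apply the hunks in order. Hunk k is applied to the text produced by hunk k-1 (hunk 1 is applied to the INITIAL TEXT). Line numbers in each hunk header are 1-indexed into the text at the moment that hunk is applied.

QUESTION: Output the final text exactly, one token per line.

Answer: gom
khob
guuyc
zgjhu
wlxeb
bei
pzw
qlmj
wpy
okzud
vmq
duwca
xun

Derivation:
Hunk 1: at line 4 remove [ypa] add [pzw,qlmj,wpy] -> 14 lines: gom khob guuyc ack aul pzw qlmj wpy xxic rbprc xfjud uzgeq ruqvn xun
Hunk 2: at line 12 remove [ruqvn] add [eaye] -> 14 lines: gom khob guuyc ack aul pzw qlmj wpy xxic rbprc xfjud uzgeq eaye xun
Hunk 3: at line 2 remove [ack,aul] add [jyw,acyud,yacdf] -> 15 lines: gom khob guuyc jyw acyud yacdf pzw qlmj wpy xxic rbprc xfjud uzgeq eaye xun
Hunk 4: at line 9 remove [rbprc,xfjud,uzgeq] add [gjhz] -> 13 lines: gom khob guuyc jyw acyud yacdf pzw qlmj wpy xxic gjhz eaye xun
Hunk 5: at line 3 remove [jyw,acyud,yacdf] add [zgjhu,wlxeb,bei] -> 13 lines: gom khob guuyc zgjhu wlxeb bei pzw qlmj wpy xxic gjhz eaye xun
Hunk 6: at line 9 remove [xxic,gjhz,eaye] add [okzud,vmq,duwca] -> 13 lines: gom khob guuyc zgjhu wlxeb bei pzw qlmj wpy okzud vmq duwca xun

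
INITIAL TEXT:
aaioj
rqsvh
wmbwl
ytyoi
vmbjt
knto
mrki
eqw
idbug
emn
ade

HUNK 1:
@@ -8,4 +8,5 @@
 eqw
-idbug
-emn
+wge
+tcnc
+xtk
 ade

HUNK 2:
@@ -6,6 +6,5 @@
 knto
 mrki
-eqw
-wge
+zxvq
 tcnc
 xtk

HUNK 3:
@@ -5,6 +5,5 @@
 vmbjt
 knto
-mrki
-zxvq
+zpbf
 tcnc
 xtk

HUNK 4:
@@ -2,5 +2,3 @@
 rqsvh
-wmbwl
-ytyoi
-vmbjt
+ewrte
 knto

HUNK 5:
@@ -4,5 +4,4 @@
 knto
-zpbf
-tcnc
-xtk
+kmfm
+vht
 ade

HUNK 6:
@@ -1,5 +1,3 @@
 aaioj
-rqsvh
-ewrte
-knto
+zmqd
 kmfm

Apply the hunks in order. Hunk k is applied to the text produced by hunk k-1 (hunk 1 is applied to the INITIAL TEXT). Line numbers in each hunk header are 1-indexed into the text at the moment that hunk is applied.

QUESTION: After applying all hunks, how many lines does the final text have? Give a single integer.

Hunk 1: at line 8 remove [idbug,emn] add [wge,tcnc,xtk] -> 12 lines: aaioj rqsvh wmbwl ytyoi vmbjt knto mrki eqw wge tcnc xtk ade
Hunk 2: at line 6 remove [eqw,wge] add [zxvq] -> 11 lines: aaioj rqsvh wmbwl ytyoi vmbjt knto mrki zxvq tcnc xtk ade
Hunk 3: at line 5 remove [mrki,zxvq] add [zpbf] -> 10 lines: aaioj rqsvh wmbwl ytyoi vmbjt knto zpbf tcnc xtk ade
Hunk 4: at line 2 remove [wmbwl,ytyoi,vmbjt] add [ewrte] -> 8 lines: aaioj rqsvh ewrte knto zpbf tcnc xtk ade
Hunk 5: at line 4 remove [zpbf,tcnc,xtk] add [kmfm,vht] -> 7 lines: aaioj rqsvh ewrte knto kmfm vht ade
Hunk 6: at line 1 remove [rqsvh,ewrte,knto] add [zmqd] -> 5 lines: aaioj zmqd kmfm vht ade
Final line count: 5

Answer: 5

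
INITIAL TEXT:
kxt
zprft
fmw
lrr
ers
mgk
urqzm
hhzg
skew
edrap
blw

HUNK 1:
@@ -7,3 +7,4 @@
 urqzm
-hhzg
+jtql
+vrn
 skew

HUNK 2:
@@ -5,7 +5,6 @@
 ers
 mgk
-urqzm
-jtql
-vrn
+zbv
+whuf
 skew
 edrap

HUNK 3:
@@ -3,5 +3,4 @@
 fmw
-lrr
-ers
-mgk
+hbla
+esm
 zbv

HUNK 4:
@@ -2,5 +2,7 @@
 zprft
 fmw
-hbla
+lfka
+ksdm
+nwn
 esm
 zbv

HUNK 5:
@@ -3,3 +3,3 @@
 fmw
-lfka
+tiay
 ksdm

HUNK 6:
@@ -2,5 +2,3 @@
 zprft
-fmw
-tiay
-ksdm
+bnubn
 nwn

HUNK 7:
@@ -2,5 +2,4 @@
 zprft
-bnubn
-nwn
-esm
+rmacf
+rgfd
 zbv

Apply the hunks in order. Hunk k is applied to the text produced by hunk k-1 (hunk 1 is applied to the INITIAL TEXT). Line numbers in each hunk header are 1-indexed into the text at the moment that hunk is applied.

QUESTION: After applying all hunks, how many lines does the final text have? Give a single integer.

Answer: 9

Derivation:
Hunk 1: at line 7 remove [hhzg] add [jtql,vrn] -> 12 lines: kxt zprft fmw lrr ers mgk urqzm jtql vrn skew edrap blw
Hunk 2: at line 5 remove [urqzm,jtql,vrn] add [zbv,whuf] -> 11 lines: kxt zprft fmw lrr ers mgk zbv whuf skew edrap blw
Hunk 3: at line 3 remove [lrr,ers,mgk] add [hbla,esm] -> 10 lines: kxt zprft fmw hbla esm zbv whuf skew edrap blw
Hunk 4: at line 2 remove [hbla] add [lfka,ksdm,nwn] -> 12 lines: kxt zprft fmw lfka ksdm nwn esm zbv whuf skew edrap blw
Hunk 5: at line 3 remove [lfka] add [tiay] -> 12 lines: kxt zprft fmw tiay ksdm nwn esm zbv whuf skew edrap blw
Hunk 6: at line 2 remove [fmw,tiay,ksdm] add [bnubn] -> 10 lines: kxt zprft bnubn nwn esm zbv whuf skew edrap blw
Hunk 7: at line 2 remove [bnubn,nwn,esm] add [rmacf,rgfd] -> 9 lines: kxt zprft rmacf rgfd zbv whuf skew edrap blw
Final line count: 9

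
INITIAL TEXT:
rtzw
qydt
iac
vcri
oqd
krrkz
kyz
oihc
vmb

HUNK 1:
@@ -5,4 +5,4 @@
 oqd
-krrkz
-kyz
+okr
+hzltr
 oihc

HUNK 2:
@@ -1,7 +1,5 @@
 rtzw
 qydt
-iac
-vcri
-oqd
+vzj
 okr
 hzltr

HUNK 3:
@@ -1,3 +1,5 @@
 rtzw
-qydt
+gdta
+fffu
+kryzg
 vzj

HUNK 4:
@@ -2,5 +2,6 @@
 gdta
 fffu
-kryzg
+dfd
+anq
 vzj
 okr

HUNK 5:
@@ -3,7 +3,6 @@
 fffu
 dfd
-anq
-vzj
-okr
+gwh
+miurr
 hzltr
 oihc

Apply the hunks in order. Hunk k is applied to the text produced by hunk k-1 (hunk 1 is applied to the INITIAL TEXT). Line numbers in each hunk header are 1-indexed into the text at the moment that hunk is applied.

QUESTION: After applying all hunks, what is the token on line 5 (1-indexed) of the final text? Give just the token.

Answer: gwh

Derivation:
Hunk 1: at line 5 remove [krrkz,kyz] add [okr,hzltr] -> 9 lines: rtzw qydt iac vcri oqd okr hzltr oihc vmb
Hunk 2: at line 1 remove [iac,vcri,oqd] add [vzj] -> 7 lines: rtzw qydt vzj okr hzltr oihc vmb
Hunk 3: at line 1 remove [qydt] add [gdta,fffu,kryzg] -> 9 lines: rtzw gdta fffu kryzg vzj okr hzltr oihc vmb
Hunk 4: at line 2 remove [kryzg] add [dfd,anq] -> 10 lines: rtzw gdta fffu dfd anq vzj okr hzltr oihc vmb
Hunk 5: at line 3 remove [anq,vzj,okr] add [gwh,miurr] -> 9 lines: rtzw gdta fffu dfd gwh miurr hzltr oihc vmb
Final line 5: gwh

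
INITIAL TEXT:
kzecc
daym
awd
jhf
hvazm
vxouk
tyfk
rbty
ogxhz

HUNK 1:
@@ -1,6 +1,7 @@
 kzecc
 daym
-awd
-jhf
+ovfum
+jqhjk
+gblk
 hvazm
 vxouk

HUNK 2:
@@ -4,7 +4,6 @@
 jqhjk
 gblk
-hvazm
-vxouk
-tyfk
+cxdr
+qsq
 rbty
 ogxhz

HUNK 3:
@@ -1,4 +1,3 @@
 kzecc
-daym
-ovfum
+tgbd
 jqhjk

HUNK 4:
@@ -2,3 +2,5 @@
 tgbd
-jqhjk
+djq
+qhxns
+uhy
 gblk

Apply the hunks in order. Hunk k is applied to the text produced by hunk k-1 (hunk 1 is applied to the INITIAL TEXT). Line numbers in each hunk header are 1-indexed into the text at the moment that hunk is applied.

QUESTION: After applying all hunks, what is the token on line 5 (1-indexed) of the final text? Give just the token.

Hunk 1: at line 1 remove [awd,jhf] add [ovfum,jqhjk,gblk] -> 10 lines: kzecc daym ovfum jqhjk gblk hvazm vxouk tyfk rbty ogxhz
Hunk 2: at line 4 remove [hvazm,vxouk,tyfk] add [cxdr,qsq] -> 9 lines: kzecc daym ovfum jqhjk gblk cxdr qsq rbty ogxhz
Hunk 3: at line 1 remove [daym,ovfum] add [tgbd] -> 8 lines: kzecc tgbd jqhjk gblk cxdr qsq rbty ogxhz
Hunk 4: at line 2 remove [jqhjk] add [djq,qhxns,uhy] -> 10 lines: kzecc tgbd djq qhxns uhy gblk cxdr qsq rbty ogxhz
Final line 5: uhy

Answer: uhy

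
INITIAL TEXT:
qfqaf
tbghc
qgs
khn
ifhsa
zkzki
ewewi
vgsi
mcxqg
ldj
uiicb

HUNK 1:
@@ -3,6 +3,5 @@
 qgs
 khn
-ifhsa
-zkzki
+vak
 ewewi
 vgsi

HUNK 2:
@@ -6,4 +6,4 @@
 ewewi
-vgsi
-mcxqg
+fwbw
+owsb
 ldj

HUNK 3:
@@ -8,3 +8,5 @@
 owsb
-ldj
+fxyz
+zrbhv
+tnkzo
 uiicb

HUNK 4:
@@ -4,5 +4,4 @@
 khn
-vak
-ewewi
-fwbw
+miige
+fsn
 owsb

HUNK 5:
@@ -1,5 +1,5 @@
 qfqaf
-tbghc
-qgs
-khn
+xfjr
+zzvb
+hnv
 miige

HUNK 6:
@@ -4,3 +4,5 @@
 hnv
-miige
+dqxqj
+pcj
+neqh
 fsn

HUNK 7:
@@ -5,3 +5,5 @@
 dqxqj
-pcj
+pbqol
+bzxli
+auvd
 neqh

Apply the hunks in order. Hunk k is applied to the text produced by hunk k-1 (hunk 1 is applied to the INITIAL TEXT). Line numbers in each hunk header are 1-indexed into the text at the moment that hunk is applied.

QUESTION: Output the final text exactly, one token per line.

Hunk 1: at line 3 remove [ifhsa,zkzki] add [vak] -> 10 lines: qfqaf tbghc qgs khn vak ewewi vgsi mcxqg ldj uiicb
Hunk 2: at line 6 remove [vgsi,mcxqg] add [fwbw,owsb] -> 10 lines: qfqaf tbghc qgs khn vak ewewi fwbw owsb ldj uiicb
Hunk 3: at line 8 remove [ldj] add [fxyz,zrbhv,tnkzo] -> 12 lines: qfqaf tbghc qgs khn vak ewewi fwbw owsb fxyz zrbhv tnkzo uiicb
Hunk 4: at line 4 remove [vak,ewewi,fwbw] add [miige,fsn] -> 11 lines: qfqaf tbghc qgs khn miige fsn owsb fxyz zrbhv tnkzo uiicb
Hunk 5: at line 1 remove [tbghc,qgs,khn] add [xfjr,zzvb,hnv] -> 11 lines: qfqaf xfjr zzvb hnv miige fsn owsb fxyz zrbhv tnkzo uiicb
Hunk 6: at line 4 remove [miige] add [dqxqj,pcj,neqh] -> 13 lines: qfqaf xfjr zzvb hnv dqxqj pcj neqh fsn owsb fxyz zrbhv tnkzo uiicb
Hunk 7: at line 5 remove [pcj] add [pbqol,bzxli,auvd] -> 15 lines: qfqaf xfjr zzvb hnv dqxqj pbqol bzxli auvd neqh fsn owsb fxyz zrbhv tnkzo uiicb

Answer: qfqaf
xfjr
zzvb
hnv
dqxqj
pbqol
bzxli
auvd
neqh
fsn
owsb
fxyz
zrbhv
tnkzo
uiicb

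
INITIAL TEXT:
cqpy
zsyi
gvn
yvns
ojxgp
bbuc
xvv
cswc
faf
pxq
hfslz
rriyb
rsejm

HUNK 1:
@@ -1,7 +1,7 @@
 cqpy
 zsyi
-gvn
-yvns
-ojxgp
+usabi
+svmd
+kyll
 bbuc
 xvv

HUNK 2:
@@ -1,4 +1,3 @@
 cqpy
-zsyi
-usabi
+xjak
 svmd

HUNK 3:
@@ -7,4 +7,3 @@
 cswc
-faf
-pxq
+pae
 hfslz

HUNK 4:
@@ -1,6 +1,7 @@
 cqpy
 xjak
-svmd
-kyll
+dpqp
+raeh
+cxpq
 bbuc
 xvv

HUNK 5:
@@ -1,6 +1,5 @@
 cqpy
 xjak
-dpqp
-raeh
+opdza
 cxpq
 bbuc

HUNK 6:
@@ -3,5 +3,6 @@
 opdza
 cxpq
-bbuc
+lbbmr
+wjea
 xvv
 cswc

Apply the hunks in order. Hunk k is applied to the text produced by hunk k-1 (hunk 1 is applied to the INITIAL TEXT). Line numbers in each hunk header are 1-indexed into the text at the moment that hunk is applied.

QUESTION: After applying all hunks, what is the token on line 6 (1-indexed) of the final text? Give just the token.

Answer: wjea

Derivation:
Hunk 1: at line 1 remove [gvn,yvns,ojxgp] add [usabi,svmd,kyll] -> 13 lines: cqpy zsyi usabi svmd kyll bbuc xvv cswc faf pxq hfslz rriyb rsejm
Hunk 2: at line 1 remove [zsyi,usabi] add [xjak] -> 12 lines: cqpy xjak svmd kyll bbuc xvv cswc faf pxq hfslz rriyb rsejm
Hunk 3: at line 7 remove [faf,pxq] add [pae] -> 11 lines: cqpy xjak svmd kyll bbuc xvv cswc pae hfslz rriyb rsejm
Hunk 4: at line 1 remove [svmd,kyll] add [dpqp,raeh,cxpq] -> 12 lines: cqpy xjak dpqp raeh cxpq bbuc xvv cswc pae hfslz rriyb rsejm
Hunk 5: at line 1 remove [dpqp,raeh] add [opdza] -> 11 lines: cqpy xjak opdza cxpq bbuc xvv cswc pae hfslz rriyb rsejm
Hunk 6: at line 3 remove [bbuc] add [lbbmr,wjea] -> 12 lines: cqpy xjak opdza cxpq lbbmr wjea xvv cswc pae hfslz rriyb rsejm
Final line 6: wjea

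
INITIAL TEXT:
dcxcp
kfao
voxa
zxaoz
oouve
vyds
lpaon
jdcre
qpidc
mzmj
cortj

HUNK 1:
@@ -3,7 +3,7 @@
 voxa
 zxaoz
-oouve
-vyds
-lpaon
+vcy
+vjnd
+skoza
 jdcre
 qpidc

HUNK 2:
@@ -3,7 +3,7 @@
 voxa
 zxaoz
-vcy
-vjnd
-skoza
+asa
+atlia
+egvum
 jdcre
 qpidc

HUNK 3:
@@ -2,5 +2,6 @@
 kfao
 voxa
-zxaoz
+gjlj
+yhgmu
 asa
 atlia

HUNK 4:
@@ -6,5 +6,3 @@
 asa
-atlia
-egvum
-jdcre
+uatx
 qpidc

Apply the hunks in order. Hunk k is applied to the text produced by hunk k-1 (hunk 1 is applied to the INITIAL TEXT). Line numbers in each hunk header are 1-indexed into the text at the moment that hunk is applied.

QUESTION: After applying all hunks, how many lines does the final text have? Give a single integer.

Hunk 1: at line 3 remove [oouve,vyds,lpaon] add [vcy,vjnd,skoza] -> 11 lines: dcxcp kfao voxa zxaoz vcy vjnd skoza jdcre qpidc mzmj cortj
Hunk 2: at line 3 remove [vcy,vjnd,skoza] add [asa,atlia,egvum] -> 11 lines: dcxcp kfao voxa zxaoz asa atlia egvum jdcre qpidc mzmj cortj
Hunk 3: at line 2 remove [zxaoz] add [gjlj,yhgmu] -> 12 lines: dcxcp kfao voxa gjlj yhgmu asa atlia egvum jdcre qpidc mzmj cortj
Hunk 4: at line 6 remove [atlia,egvum,jdcre] add [uatx] -> 10 lines: dcxcp kfao voxa gjlj yhgmu asa uatx qpidc mzmj cortj
Final line count: 10

Answer: 10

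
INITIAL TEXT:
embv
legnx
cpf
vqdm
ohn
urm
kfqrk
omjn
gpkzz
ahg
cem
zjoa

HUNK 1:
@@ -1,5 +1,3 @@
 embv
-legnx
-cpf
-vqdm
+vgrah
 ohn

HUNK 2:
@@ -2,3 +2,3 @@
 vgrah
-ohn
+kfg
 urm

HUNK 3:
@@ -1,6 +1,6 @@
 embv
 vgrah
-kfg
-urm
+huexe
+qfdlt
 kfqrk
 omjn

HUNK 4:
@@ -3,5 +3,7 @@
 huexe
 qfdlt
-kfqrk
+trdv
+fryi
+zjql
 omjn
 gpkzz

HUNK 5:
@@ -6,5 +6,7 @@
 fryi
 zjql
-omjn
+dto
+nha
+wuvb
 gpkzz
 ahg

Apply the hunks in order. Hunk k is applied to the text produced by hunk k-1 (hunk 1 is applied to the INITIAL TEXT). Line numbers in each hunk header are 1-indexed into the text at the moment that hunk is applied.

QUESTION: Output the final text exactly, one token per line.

Answer: embv
vgrah
huexe
qfdlt
trdv
fryi
zjql
dto
nha
wuvb
gpkzz
ahg
cem
zjoa

Derivation:
Hunk 1: at line 1 remove [legnx,cpf,vqdm] add [vgrah] -> 10 lines: embv vgrah ohn urm kfqrk omjn gpkzz ahg cem zjoa
Hunk 2: at line 2 remove [ohn] add [kfg] -> 10 lines: embv vgrah kfg urm kfqrk omjn gpkzz ahg cem zjoa
Hunk 3: at line 1 remove [kfg,urm] add [huexe,qfdlt] -> 10 lines: embv vgrah huexe qfdlt kfqrk omjn gpkzz ahg cem zjoa
Hunk 4: at line 3 remove [kfqrk] add [trdv,fryi,zjql] -> 12 lines: embv vgrah huexe qfdlt trdv fryi zjql omjn gpkzz ahg cem zjoa
Hunk 5: at line 6 remove [omjn] add [dto,nha,wuvb] -> 14 lines: embv vgrah huexe qfdlt trdv fryi zjql dto nha wuvb gpkzz ahg cem zjoa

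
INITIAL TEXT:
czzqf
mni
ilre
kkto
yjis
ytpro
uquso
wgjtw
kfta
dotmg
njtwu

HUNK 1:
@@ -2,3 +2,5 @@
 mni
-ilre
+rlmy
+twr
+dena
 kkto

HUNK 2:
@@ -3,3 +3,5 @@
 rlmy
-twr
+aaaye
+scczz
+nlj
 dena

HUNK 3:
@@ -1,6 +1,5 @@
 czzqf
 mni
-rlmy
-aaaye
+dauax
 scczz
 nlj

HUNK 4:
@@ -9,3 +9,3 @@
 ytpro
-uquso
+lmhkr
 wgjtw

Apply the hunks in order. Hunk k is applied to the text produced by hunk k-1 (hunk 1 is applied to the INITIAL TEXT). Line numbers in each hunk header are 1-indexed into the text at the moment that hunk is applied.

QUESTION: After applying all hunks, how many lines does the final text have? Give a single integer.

Hunk 1: at line 2 remove [ilre] add [rlmy,twr,dena] -> 13 lines: czzqf mni rlmy twr dena kkto yjis ytpro uquso wgjtw kfta dotmg njtwu
Hunk 2: at line 3 remove [twr] add [aaaye,scczz,nlj] -> 15 lines: czzqf mni rlmy aaaye scczz nlj dena kkto yjis ytpro uquso wgjtw kfta dotmg njtwu
Hunk 3: at line 1 remove [rlmy,aaaye] add [dauax] -> 14 lines: czzqf mni dauax scczz nlj dena kkto yjis ytpro uquso wgjtw kfta dotmg njtwu
Hunk 4: at line 9 remove [uquso] add [lmhkr] -> 14 lines: czzqf mni dauax scczz nlj dena kkto yjis ytpro lmhkr wgjtw kfta dotmg njtwu
Final line count: 14

Answer: 14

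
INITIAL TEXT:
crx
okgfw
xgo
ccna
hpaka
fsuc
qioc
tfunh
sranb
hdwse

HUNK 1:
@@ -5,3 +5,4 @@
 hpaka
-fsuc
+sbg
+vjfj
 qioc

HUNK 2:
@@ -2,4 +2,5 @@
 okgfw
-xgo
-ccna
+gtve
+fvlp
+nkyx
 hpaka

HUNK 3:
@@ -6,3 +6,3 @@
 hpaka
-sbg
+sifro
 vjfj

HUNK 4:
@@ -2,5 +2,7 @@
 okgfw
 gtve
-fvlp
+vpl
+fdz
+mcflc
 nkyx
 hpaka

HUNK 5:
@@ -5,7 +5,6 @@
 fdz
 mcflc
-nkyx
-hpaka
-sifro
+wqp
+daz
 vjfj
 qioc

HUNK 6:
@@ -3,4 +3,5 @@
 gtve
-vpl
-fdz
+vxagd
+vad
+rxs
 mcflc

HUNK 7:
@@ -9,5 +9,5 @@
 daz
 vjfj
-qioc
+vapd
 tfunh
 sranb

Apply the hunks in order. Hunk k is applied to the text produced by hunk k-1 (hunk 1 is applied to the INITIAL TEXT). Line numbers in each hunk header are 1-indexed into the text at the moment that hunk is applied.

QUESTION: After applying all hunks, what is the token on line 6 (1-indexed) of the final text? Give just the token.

Hunk 1: at line 5 remove [fsuc] add [sbg,vjfj] -> 11 lines: crx okgfw xgo ccna hpaka sbg vjfj qioc tfunh sranb hdwse
Hunk 2: at line 2 remove [xgo,ccna] add [gtve,fvlp,nkyx] -> 12 lines: crx okgfw gtve fvlp nkyx hpaka sbg vjfj qioc tfunh sranb hdwse
Hunk 3: at line 6 remove [sbg] add [sifro] -> 12 lines: crx okgfw gtve fvlp nkyx hpaka sifro vjfj qioc tfunh sranb hdwse
Hunk 4: at line 2 remove [fvlp] add [vpl,fdz,mcflc] -> 14 lines: crx okgfw gtve vpl fdz mcflc nkyx hpaka sifro vjfj qioc tfunh sranb hdwse
Hunk 5: at line 5 remove [nkyx,hpaka,sifro] add [wqp,daz] -> 13 lines: crx okgfw gtve vpl fdz mcflc wqp daz vjfj qioc tfunh sranb hdwse
Hunk 6: at line 3 remove [vpl,fdz] add [vxagd,vad,rxs] -> 14 lines: crx okgfw gtve vxagd vad rxs mcflc wqp daz vjfj qioc tfunh sranb hdwse
Hunk 7: at line 9 remove [qioc] add [vapd] -> 14 lines: crx okgfw gtve vxagd vad rxs mcflc wqp daz vjfj vapd tfunh sranb hdwse
Final line 6: rxs

Answer: rxs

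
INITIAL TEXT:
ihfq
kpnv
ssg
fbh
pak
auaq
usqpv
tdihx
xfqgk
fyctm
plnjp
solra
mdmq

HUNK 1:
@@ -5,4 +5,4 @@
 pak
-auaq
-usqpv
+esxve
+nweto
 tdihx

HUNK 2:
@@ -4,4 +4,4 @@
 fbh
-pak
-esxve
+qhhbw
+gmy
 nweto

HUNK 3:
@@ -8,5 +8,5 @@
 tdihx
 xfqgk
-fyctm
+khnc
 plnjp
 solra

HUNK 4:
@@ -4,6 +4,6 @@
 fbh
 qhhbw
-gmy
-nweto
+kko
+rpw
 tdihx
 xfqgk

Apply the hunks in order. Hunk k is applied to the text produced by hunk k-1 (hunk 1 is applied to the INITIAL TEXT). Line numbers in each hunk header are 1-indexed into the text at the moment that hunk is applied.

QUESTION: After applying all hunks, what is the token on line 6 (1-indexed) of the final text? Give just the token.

Answer: kko

Derivation:
Hunk 1: at line 5 remove [auaq,usqpv] add [esxve,nweto] -> 13 lines: ihfq kpnv ssg fbh pak esxve nweto tdihx xfqgk fyctm plnjp solra mdmq
Hunk 2: at line 4 remove [pak,esxve] add [qhhbw,gmy] -> 13 lines: ihfq kpnv ssg fbh qhhbw gmy nweto tdihx xfqgk fyctm plnjp solra mdmq
Hunk 3: at line 8 remove [fyctm] add [khnc] -> 13 lines: ihfq kpnv ssg fbh qhhbw gmy nweto tdihx xfqgk khnc plnjp solra mdmq
Hunk 4: at line 4 remove [gmy,nweto] add [kko,rpw] -> 13 lines: ihfq kpnv ssg fbh qhhbw kko rpw tdihx xfqgk khnc plnjp solra mdmq
Final line 6: kko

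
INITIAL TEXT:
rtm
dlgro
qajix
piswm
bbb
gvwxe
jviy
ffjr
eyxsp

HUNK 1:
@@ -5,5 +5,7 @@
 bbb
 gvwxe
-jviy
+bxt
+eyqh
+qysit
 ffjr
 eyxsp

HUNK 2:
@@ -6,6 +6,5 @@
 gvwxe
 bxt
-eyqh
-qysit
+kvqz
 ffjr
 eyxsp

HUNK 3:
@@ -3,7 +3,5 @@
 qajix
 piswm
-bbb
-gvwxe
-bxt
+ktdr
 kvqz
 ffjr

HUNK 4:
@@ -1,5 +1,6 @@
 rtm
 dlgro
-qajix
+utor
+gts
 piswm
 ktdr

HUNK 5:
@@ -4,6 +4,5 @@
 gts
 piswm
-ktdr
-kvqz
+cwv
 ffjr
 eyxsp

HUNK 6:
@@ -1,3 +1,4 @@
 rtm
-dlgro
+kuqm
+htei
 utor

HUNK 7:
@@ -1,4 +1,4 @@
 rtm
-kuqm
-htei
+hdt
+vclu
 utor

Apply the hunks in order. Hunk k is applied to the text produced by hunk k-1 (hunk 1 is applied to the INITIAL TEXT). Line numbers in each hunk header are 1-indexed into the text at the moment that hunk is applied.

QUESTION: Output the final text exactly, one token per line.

Hunk 1: at line 5 remove [jviy] add [bxt,eyqh,qysit] -> 11 lines: rtm dlgro qajix piswm bbb gvwxe bxt eyqh qysit ffjr eyxsp
Hunk 2: at line 6 remove [eyqh,qysit] add [kvqz] -> 10 lines: rtm dlgro qajix piswm bbb gvwxe bxt kvqz ffjr eyxsp
Hunk 3: at line 3 remove [bbb,gvwxe,bxt] add [ktdr] -> 8 lines: rtm dlgro qajix piswm ktdr kvqz ffjr eyxsp
Hunk 4: at line 1 remove [qajix] add [utor,gts] -> 9 lines: rtm dlgro utor gts piswm ktdr kvqz ffjr eyxsp
Hunk 5: at line 4 remove [ktdr,kvqz] add [cwv] -> 8 lines: rtm dlgro utor gts piswm cwv ffjr eyxsp
Hunk 6: at line 1 remove [dlgro] add [kuqm,htei] -> 9 lines: rtm kuqm htei utor gts piswm cwv ffjr eyxsp
Hunk 7: at line 1 remove [kuqm,htei] add [hdt,vclu] -> 9 lines: rtm hdt vclu utor gts piswm cwv ffjr eyxsp

Answer: rtm
hdt
vclu
utor
gts
piswm
cwv
ffjr
eyxsp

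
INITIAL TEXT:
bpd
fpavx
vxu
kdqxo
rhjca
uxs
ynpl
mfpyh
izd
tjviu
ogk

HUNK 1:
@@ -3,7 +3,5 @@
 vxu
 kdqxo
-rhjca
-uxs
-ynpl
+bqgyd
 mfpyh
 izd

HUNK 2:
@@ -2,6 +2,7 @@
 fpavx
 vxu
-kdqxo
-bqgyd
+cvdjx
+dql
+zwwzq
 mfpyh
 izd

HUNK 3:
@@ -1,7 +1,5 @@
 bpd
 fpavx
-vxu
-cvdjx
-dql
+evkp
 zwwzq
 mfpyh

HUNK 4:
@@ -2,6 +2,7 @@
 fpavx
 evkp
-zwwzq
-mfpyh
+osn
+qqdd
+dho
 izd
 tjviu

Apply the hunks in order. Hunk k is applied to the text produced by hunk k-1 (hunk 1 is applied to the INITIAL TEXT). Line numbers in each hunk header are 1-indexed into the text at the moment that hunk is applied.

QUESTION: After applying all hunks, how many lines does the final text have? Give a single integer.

Answer: 9

Derivation:
Hunk 1: at line 3 remove [rhjca,uxs,ynpl] add [bqgyd] -> 9 lines: bpd fpavx vxu kdqxo bqgyd mfpyh izd tjviu ogk
Hunk 2: at line 2 remove [kdqxo,bqgyd] add [cvdjx,dql,zwwzq] -> 10 lines: bpd fpavx vxu cvdjx dql zwwzq mfpyh izd tjviu ogk
Hunk 3: at line 1 remove [vxu,cvdjx,dql] add [evkp] -> 8 lines: bpd fpavx evkp zwwzq mfpyh izd tjviu ogk
Hunk 4: at line 2 remove [zwwzq,mfpyh] add [osn,qqdd,dho] -> 9 lines: bpd fpavx evkp osn qqdd dho izd tjviu ogk
Final line count: 9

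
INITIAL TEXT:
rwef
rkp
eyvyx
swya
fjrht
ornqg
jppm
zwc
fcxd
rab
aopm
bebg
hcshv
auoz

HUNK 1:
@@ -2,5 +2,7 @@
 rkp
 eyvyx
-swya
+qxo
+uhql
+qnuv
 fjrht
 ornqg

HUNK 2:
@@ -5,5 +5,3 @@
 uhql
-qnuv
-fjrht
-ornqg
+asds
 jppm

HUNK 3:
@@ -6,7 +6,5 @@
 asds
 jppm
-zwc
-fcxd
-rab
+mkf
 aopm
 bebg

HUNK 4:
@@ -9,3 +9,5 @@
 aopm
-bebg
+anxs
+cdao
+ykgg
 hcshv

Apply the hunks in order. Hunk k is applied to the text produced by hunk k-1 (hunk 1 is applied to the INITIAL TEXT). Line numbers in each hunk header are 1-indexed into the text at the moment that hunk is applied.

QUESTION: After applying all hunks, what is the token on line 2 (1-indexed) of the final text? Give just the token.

Answer: rkp

Derivation:
Hunk 1: at line 2 remove [swya] add [qxo,uhql,qnuv] -> 16 lines: rwef rkp eyvyx qxo uhql qnuv fjrht ornqg jppm zwc fcxd rab aopm bebg hcshv auoz
Hunk 2: at line 5 remove [qnuv,fjrht,ornqg] add [asds] -> 14 lines: rwef rkp eyvyx qxo uhql asds jppm zwc fcxd rab aopm bebg hcshv auoz
Hunk 3: at line 6 remove [zwc,fcxd,rab] add [mkf] -> 12 lines: rwef rkp eyvyx qxo uhql asds jppm mkf aopm bebg hcshv auoz
Hunk 4: at line 9 remove [bebg] add [anxs,cdao,ykgg] -> 14 lines: rwef rkp eyvyx qxo uhql asds jppm mkf aopm anxs cdao ykgg hcshv auoz
Final line 2: rkp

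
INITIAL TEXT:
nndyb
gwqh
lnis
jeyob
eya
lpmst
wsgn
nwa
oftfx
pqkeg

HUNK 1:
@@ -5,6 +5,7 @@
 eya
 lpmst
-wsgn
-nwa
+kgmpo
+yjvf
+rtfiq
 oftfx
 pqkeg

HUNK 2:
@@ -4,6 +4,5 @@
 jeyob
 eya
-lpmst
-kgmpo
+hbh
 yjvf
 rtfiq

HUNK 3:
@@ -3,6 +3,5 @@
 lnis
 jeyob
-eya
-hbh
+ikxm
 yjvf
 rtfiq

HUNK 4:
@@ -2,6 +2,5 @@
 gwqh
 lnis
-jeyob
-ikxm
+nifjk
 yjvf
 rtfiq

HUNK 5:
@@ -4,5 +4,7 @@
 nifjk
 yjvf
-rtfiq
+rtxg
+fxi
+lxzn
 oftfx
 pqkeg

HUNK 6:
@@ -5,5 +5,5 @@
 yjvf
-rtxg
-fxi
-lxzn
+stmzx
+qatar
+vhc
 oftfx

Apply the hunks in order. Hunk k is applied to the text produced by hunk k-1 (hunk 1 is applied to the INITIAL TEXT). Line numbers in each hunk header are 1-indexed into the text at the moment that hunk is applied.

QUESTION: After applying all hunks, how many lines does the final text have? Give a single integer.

Hunk 1: at line 5 remove [wsgn,nwa] add [kgmpo,yjvf,rtfiq] -> 11 lines: nndyb gwqh lnis jeyob eya lpmst kgmpo yjvf rtfiq oftfx pqkeg
Hunk 2: at line 4 remove [lpmst,kgmpo] add [hbh] -> 10 lines: nndyb gwqh lnis jeyob eya hbh yjvf rtfiq oftfx pqkeg
Hunk 3: at line 3 remove [eya,hbh] add [ikxm] -> 9 lines: nndyb gwqh lnis jeyob ikxm yjvf rtfiq oftfx pqkeg
Hunk 4: at line 2 remove [jeyob,ikxm] add [nifjk] -> 8 lines: nndyb gwqh lnis nifjk yjvf rtfiq oftfx pqkeg
Hunk 5: at line 4 remove [rtfiq] add [rtxg,fxi,lxzn] -> 10 lines: nndyb gwqh lnis nifjk yjvf rtxg fxi lxzn oftfx pqkeg
Hunk 6: at line 5 remove [rtxg,fxi,lxzn] add [stmzx,qatar,vhc] -> 10 lines: nndyb gwqh lnis nifjk yjvf stmzx qatar vhc oftfx pqkeg
Final line count: 10

Answer: 10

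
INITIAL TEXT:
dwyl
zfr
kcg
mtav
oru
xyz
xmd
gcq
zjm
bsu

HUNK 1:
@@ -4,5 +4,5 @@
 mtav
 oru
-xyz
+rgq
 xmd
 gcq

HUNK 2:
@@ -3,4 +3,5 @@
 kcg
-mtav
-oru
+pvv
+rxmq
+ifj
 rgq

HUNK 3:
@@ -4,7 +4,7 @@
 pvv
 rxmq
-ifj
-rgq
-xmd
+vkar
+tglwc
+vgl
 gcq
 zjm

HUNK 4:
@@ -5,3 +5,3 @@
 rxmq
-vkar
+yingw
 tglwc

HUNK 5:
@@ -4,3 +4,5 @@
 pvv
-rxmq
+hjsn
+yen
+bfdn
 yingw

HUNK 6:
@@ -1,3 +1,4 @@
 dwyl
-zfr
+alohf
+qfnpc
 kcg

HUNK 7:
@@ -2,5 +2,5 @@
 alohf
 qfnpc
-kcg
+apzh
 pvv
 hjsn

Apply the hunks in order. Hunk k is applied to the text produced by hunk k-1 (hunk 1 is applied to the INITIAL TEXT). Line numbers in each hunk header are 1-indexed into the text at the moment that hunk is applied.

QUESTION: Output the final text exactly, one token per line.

Hunk 1: at line 4 remove [xyz] add [rgq] -> 10 lines: dwyl zfr kcg mtav oru rgq xmd gcq zjm bsu
Hunk 2: at line 3 remove [mtav,oru] add [pvv,rxmq,ifj] -> 11 lines: dwyl zfr kcg pvv rxmq ifj rgq xmd gcq zjm bsu
Hunk 3: at line 4 remove [ifj,rgq,xmd] add [vkar,tglwc,vgl] -> 11 lines: dwyl zfr kcg pvv rxmq vkar tglwc vgl gcq zjm bsu
Hunk 4: at line 5 remove [vkar] add [yingw] -> 11 lines: dwyl zfr kcg pvv rxmq yingw tglwc vgl gcq zjm bsu
Hunk 5: at line 4 remove [rxmq] add [hjsn,yen,bfdn] -> 13 lines: dwyl zfr kcg pvv hjsn yen bfdn yingw tglwc vgl gcq zjm bsu
Hunk 6: at line 1 remove [zfr] add [alohf,qfnpc] -> 14 lines: dwyl alohf qfnpc kcg pvv hjsn yen bfdn yingw tglwc vgl gcq zjm bsu
Hunk 7: at line 2 remove [kcg] add [apzh] -> 14 lines: dwyl alohf qfnpc apzh pvv hjsn yen bfdn yingw tglwc vgl gcq zjm bsu

Answer: dwyl
alohf
qfnpc
apzh
pvv
hjsn
yen
bfdn
yingw
tglwc
vgl
gcq
zjm
bsu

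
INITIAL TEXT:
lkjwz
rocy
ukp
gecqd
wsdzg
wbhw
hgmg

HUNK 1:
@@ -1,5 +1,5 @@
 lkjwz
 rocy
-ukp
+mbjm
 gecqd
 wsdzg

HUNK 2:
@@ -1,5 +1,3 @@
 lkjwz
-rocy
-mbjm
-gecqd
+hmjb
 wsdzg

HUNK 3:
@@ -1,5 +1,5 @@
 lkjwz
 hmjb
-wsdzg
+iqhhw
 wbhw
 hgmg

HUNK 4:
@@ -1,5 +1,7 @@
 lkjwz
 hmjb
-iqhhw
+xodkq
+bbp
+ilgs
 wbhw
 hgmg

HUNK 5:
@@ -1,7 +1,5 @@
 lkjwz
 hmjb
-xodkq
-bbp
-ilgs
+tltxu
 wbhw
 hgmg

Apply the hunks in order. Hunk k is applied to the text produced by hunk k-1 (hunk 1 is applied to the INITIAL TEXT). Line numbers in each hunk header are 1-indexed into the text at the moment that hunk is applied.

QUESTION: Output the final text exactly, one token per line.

Answer: lkjwz
hmjb
tltxu
wbhw
hgmg

Derivation:
Hunk 1: at line 1 remove [ukp] add [mbjm] -> 7 lines: lkjwz rocy mbjm gecqd wsdzg wbhw hgmg
Hunk 2: at line 1 remove [rocy,mbjm,gecqd] add [hmjb] -> 5 lines: lkjwz hmjb wsdzg wbhw hgmg
Hunk 3: at line 1 remove [wsdzg] add [iqhhw] -> 5 lines: lkjwz hmjb iqhhw wbhw hgmg
Hunk 4: at line 1 remove [iqhhw] add [xodkq,bbp,ilgs] -> 7 lines: lkjwz hmjb xodkq bbp ilgs wbhw hgmg
Hunk 5: at line 1 remove [xodkq,bbp,ilgs] add [tltxu] -> 5 lines: lkjwz hmjb tltxu wbhw hgmg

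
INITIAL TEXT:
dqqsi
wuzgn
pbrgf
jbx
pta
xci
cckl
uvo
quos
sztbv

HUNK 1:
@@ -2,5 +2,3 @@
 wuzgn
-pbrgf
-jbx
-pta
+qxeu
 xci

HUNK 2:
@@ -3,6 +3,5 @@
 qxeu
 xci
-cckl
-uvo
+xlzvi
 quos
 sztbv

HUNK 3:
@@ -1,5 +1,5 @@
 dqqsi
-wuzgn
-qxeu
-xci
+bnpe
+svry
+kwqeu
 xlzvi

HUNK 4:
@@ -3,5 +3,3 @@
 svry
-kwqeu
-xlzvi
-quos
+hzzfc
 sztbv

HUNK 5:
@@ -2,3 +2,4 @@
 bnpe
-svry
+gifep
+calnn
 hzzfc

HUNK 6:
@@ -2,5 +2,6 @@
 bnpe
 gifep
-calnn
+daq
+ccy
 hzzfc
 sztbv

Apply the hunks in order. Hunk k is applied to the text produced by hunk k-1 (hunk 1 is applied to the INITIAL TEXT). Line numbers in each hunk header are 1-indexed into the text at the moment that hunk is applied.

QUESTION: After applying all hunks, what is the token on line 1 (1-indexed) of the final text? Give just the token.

Hunk 1: at line 2 remove [pbrgf,jbx,pta] add [qxeu] -> 8 lines: dqqsi wuzgn qxeu xci cckl uvo quos sztbv
Hunk 2: at line 3 remove [cckl,uvo] add [xlzvi] -> 7 lines: dqqsi wuzgn qxeu xci xlzvi quos sztbv
Hunk 3: at line 1 remove [wuzgn,qxeu,xci] add [bnpe,svry,kwqeu] -> 7 lines: dqqsi bnpe svry kwqeu xlzvi quos sztbv
Hunk 4: at line 3 remove [kwqeu,xlzvi,quos] add [hzzfc] -> 5 lines: dqqsi bnpe svry hzzfc sztbv
Hunk 5: at line 2 remove [svry] add [gifep,calnn] -> 6 lines: dqqsi bnpe gifep calnn hzzfc sztbv
Hunk 6: at line 2 remove [calnn] add [daq,ccy] -> 7 lines: dqqsi bnpe gifep daq ccy hzzfc sztbv
Final line 1: dqqsi

Answer: dqqsi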